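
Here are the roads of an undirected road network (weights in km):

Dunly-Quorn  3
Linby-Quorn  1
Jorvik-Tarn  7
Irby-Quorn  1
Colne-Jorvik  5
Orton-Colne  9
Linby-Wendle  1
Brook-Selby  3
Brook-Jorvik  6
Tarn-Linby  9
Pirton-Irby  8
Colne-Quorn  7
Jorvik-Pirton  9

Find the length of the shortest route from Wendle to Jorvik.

14 km

Settle nodes by increasing distance from Wendle:
Wendle: 0
Linby: 1  (via Wendle)
Quorn: 2  (via Linby)
Irby: 3  (via Quorn)
Dunly: 5  (via Quorn)
Colne: 9  (via Quorn)
Tarn: 10  (via Linby)
Pirton: 11  (via Irby)
Jorvik: 14  (via Colne)
Shortest route: Wendle–Linby–Quorn–Colne–Jorvik = 14 km.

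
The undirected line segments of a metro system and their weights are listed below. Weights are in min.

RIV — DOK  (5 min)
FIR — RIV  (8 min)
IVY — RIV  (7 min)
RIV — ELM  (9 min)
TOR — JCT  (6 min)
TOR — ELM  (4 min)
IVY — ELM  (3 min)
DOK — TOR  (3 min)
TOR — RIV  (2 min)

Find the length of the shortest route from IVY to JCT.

13 min

Shortest distances from IVY:
IVY: 0
ELM: 3  (via IVY)
TOR: 7  (via ELM)
RIV: 7  (via IVY)
DOK: 10  (via TOR)
JCT: 13  (via TOR)
Shortest route: IVY → ELM → TOR → JCT = 13 min.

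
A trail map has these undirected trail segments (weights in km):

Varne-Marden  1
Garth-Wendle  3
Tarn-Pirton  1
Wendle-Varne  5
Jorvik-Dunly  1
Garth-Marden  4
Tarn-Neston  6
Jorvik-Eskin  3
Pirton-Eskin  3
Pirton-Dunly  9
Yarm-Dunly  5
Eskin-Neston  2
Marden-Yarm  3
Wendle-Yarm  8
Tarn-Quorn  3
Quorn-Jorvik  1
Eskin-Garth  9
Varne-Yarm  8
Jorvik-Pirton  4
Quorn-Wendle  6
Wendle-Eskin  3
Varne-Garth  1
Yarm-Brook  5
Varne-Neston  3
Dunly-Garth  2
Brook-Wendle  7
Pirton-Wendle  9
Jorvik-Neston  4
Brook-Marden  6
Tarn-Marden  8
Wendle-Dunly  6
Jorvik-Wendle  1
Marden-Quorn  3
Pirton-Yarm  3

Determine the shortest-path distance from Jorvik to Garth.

3 km

Candidate routes:
Jorvik → Wendle → Garth: 1+3 = 4
Jorvik → Dunly → Garth: 1+2 = 3
Jorvik → Wendle → Varne → Garth: 1+5+1 = 7
Jorvik → Quorn → Marden → Varne → Garth: 1+3+1+1 = 6
The minimum is 3 km via Jorvik → Dunly → Garth.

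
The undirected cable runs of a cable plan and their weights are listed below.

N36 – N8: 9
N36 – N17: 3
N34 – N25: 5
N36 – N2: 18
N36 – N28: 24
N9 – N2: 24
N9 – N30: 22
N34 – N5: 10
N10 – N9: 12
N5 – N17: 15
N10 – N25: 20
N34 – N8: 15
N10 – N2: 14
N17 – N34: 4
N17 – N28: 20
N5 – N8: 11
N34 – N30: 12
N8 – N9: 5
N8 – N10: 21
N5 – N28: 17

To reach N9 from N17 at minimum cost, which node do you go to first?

Candidate routes:
N17 - N36 - N8 - N9: 3+9+5 = 17
N17 - N34 - N8 - N9: 4+15+5 = 24
N17 - N34 - N5 - N8 - N9: 4+10+11+5 = 30
Cheapest is N17 - N36 - N8 - N9 at 17.
So from N17 the first move is to N36.

N36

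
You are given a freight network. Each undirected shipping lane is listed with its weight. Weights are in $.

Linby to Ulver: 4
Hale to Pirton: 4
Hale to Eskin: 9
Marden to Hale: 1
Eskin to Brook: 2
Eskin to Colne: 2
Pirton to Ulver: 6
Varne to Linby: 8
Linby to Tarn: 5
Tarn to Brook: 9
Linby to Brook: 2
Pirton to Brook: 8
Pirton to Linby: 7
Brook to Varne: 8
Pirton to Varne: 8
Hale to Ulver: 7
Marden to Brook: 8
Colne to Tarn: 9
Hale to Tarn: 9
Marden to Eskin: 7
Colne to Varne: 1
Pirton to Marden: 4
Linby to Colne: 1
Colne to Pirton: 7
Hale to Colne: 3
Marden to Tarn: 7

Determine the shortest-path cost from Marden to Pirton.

Shortest distances from Marden:
Marden: 0
Hale: 1  (via Marden)
Colne: 4  (via Hale)
Pirton: 4  (via Marden)
Shortest route: Marden–Pirton = $4.

$4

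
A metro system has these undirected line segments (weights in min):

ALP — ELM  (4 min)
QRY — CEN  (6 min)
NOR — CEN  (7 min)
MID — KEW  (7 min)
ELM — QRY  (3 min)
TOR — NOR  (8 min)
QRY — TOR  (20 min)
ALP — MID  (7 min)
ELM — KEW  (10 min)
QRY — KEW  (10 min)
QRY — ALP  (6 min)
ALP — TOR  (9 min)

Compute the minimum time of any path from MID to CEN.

Candidate routes:
MID–ALP–QRY–CEN: 7+6+6 = 19
MID–KEW–QRY–CEN: 7+10+6 = 23
MID–ALP–ELM–QRY–CEN: 7+4+3+6 = 20
MID–KEW–ELM–QRY–CEN: 7+10+3+6 = 26
The minimum is 19 min via MID–ALP–QRY–CEN.

19 min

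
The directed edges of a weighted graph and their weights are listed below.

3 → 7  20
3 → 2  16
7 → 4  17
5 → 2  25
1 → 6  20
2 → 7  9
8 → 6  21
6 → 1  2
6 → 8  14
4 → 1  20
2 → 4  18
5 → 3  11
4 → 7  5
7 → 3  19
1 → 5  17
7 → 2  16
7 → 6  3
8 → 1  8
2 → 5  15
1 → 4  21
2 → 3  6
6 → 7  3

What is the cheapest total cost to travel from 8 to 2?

40

Running Dijkstra from 8:
8: 0
1: 8  (via 8)
6: 21  (via 8)
7: 24  (via 6)
5: 25  (via 1)
4: 29  (via 1)
3: 36  (via 5)
2: 40  (via 7)
Shortest route: 8–6–7–2 = 40.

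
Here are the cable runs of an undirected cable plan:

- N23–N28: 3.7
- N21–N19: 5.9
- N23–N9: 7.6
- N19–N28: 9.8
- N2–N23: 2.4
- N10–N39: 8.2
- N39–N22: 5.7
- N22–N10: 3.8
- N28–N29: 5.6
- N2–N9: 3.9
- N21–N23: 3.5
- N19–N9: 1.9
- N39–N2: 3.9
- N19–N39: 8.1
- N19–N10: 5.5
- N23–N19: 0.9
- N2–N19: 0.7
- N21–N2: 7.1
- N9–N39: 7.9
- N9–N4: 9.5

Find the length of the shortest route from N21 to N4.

Running Dijkstra from N21:
N21: 0
N23: 3.5  (via N21)
N19: 4.4  (via N23)
N2: 5.1  (via N19)
N9: 6.3  (via N19)
N28: 7.2  (via N23)
N39: 9  (via N2)
N10: 9.9  (via N19)
N29: 12.8  (via N28)
N22: 13.7  (via N10)
N4: 15.8  (via N9)
Shortest route: N21–N23–N19–N9–N4 = 15.8.

15.8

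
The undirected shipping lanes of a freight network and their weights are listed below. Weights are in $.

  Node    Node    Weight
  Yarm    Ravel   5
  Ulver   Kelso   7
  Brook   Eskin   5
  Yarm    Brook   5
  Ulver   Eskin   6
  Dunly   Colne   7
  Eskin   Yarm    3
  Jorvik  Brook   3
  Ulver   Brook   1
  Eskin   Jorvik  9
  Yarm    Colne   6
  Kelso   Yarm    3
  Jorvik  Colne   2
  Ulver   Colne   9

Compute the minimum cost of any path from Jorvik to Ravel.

$13

Running Dijkstra from Jorvik:
Jorvik: 0
Colne: 2  (via Jorvik)
Brook: 3  (via Jorvik)
Ulver: 4  (via Brook)
Yarm: 8  (via Colne)
Eskin: 8  (via Brook)
Dunly: 9  (via Colne)
Kelso: 11  (via Ulver)
Ravel: 13  (via Yarm)
Shortest route: Jorvik → Colne → Yarm → Ravel = $13.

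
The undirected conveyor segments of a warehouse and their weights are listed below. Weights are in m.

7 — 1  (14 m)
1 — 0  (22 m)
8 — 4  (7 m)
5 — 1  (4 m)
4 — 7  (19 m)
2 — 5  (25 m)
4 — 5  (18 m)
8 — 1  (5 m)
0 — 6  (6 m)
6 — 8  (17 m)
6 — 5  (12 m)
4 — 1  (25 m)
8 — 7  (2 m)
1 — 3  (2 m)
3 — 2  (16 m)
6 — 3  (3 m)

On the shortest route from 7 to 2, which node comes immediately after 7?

Candidate routes:
7–8–1–3–2: 2+5+2+16 = 25
7–1–3–2: 14+2+16 = 32
Cheapest is 7–8–1–3–2 at 25 m.
So from 7 the first move is to 8.

8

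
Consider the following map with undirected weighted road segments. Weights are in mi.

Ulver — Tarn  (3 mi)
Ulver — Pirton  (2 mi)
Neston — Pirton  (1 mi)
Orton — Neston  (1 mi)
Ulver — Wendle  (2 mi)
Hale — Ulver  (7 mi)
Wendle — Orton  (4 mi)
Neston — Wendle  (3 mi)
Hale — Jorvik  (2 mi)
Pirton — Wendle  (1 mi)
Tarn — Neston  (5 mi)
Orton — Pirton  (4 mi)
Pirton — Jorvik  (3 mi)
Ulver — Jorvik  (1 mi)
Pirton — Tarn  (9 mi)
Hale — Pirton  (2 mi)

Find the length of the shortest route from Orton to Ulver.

Settle nodes by increasing distance from Orton:
Orton: 0
Neston: 1  (via Orton)
Pirton: 2  (via Neston)
Wendle: 3  (via Pirton)
Hale: 4  (via Pirton)
Ulver: 4  (via Pirton)
Shortest route: Orton → Neston → Pirton → Ulver = 4 mi.

4 mi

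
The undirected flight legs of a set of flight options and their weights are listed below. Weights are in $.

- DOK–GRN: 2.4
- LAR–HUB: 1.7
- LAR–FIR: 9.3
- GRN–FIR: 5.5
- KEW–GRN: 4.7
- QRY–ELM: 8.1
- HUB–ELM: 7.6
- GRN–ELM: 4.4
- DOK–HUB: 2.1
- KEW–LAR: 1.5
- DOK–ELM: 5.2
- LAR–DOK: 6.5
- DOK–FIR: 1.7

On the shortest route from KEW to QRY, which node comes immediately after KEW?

GRN

Compare a few routes:
KEW - LAR - HUB - DOK - ELM - QRY: 1.5+1.7+2.1+5.2+8.1 = 18.6
KEW - GRN - ELM - QRY: 4.7+4.4+8.1 = 17.2
KEW - LAR - HUB - ELM - QRY: 1.5+1.7+7.6+8.1 = 18.9
Cheapest is KEW - GRN - ELM - QRY at $17.2.
So from KEW the first move is to GRN.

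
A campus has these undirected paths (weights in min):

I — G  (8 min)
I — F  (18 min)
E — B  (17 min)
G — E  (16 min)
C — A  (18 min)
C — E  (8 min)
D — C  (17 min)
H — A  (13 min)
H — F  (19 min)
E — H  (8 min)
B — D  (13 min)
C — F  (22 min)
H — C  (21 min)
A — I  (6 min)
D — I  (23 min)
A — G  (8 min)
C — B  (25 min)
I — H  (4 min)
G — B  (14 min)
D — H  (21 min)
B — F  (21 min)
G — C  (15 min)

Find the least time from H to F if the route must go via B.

46 min

Best H to B: H → E → B costing 25
Shortest B→F: B → F = 21
Total via B: 25 + 21 = 46 min.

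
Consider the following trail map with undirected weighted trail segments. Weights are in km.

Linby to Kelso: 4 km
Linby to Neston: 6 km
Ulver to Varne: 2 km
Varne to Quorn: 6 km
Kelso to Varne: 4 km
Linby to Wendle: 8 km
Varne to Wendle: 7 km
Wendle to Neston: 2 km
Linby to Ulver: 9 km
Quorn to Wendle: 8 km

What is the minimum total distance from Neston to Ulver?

Compare a few routes:
Neston → Wendle → Varne → Ulver: 2+7+2 = 11
Neston → Linby → Ulver: 6+9 = 15
Cheapest is Neston → Wendle → Varne → Ulver at 11 km.

11 km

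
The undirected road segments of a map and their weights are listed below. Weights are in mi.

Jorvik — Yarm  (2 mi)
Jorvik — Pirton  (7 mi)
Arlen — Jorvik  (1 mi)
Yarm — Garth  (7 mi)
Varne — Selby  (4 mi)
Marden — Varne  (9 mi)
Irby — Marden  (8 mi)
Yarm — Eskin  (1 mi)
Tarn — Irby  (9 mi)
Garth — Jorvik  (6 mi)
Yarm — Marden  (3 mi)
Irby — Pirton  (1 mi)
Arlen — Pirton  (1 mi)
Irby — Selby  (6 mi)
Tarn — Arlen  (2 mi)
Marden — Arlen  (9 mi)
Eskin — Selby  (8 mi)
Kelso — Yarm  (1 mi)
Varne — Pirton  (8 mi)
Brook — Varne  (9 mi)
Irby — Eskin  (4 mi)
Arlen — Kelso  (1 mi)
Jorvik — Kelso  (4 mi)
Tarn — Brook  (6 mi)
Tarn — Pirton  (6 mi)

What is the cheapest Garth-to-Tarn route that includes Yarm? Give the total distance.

Best Garth to Yarm: Garth–Yarm costing 7
Best Yarm to Tarn: Yarm–Kelso–Arlen–Tarn costing 4
Total via Yarm: 7 + 4 = 11 mi.

11 mi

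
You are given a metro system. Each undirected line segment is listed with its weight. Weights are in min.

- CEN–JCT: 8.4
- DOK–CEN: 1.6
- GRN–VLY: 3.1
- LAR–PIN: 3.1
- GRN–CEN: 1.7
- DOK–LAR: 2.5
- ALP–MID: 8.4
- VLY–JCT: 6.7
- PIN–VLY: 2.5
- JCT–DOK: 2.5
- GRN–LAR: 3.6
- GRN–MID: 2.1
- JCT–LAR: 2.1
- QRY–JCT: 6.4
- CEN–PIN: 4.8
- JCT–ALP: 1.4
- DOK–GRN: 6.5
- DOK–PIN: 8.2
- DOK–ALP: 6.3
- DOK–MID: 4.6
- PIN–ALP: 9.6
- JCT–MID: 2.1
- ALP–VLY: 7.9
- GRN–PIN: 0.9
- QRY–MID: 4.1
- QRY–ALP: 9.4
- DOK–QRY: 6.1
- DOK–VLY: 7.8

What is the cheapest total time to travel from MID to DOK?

Candidate routes:
MID → JCT → LAR → DOK: 2.1+2.1+2.5 = 6.7
MID → GRN → CEN → DOK: 2.1+1.7+1.6 = 5.4
MID → GRN → LAR → DOK: 2.1+3.6+2.5 = 8.2
MID → DOK: 4.6 = 4.6
The minimum is 4.6 min via MID → DOK.

4.6 min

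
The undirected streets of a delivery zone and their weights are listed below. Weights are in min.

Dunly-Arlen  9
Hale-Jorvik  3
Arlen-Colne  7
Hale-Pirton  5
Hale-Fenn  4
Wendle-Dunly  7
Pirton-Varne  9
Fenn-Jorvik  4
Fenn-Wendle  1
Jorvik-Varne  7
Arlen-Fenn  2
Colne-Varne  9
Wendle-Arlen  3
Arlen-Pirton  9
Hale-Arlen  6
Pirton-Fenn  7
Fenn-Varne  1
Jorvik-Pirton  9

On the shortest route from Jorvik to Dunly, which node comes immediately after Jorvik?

Candidate routes:
Jorvik → Fenn → Wendle → Dunly: 4+1+7 = 12
Jorvik → Fenn → Arlen → Dunly: 4+2+9 = 15
The minimum is 12 min via Jorvik → Fenn → Wendle → Dunly.
So from Jorvik the first move is to Fenn.

Fenn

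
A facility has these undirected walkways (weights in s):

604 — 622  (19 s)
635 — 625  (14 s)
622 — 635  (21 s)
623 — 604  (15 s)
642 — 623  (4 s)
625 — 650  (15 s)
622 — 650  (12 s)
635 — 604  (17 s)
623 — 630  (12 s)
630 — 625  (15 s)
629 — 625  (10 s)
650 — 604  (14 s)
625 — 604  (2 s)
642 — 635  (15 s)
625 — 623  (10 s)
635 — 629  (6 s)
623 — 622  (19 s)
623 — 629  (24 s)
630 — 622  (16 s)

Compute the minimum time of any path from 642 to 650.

29 s

Running Dijkstra from 642:
642: 0
623: 4  (via 642)
625: 14  (via 623)
635: 15  (via 642)
630: 16  (via 623)
604: 16  (via 625)
629: 21  (via 635)
622: 23  (via 623)
650: 29  (via 625)
Shortest route: 642 → 623 → 625 → 650 = 29 s.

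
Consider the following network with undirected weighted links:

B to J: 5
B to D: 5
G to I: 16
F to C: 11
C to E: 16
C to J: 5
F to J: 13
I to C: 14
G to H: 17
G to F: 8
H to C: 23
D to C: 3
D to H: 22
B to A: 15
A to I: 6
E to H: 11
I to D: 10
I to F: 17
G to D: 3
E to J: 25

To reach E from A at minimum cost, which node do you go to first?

I

Compare a few routes:
A–I–D–C–E: 6+10+3+16 = 35
A–I–C–E: 6+14+16 = 36
A–B–J–C–E: 15+5+5+16 = 41
A–B–D–C–E: 15+5+3+16 = 39
Cheapest is A–I–D–C–E at 35.
So from A the first move is to I.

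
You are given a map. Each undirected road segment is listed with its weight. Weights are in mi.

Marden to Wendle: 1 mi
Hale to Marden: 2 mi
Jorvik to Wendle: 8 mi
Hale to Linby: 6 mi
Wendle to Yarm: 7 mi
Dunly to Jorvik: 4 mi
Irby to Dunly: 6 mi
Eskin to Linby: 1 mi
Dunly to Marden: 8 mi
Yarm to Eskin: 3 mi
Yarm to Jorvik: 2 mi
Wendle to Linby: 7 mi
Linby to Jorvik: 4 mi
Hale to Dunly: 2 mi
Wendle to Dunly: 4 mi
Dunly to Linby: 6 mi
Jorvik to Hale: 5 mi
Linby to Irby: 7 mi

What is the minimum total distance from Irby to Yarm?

11 mi

Running Dijkstra from Irby:
Irby: 0
Dunly: 6  (via Irby)
Linby: 7  (via Irby)
Eskin: 8  (via Linby)
Hale: 8  (via Dunly)
Marden: 10  (via Hale)
Wendle: 10  (via Dunly)
Jorvik: 10  (via Dunly)
Yarm: 11  (via Eskin)
Shortest route: Irby → Linby → Eskin → Yarm = 11 mi.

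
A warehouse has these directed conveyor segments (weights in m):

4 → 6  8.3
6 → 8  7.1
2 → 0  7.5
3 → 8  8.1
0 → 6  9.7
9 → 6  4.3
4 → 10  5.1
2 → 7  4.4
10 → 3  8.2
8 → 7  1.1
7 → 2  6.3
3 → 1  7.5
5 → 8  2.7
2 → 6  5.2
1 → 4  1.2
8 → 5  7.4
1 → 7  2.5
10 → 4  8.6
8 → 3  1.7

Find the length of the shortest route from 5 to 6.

15.3 m

Compare a few routes:
5 → 8 → 7 → 2 → 6: 2.7+1.1+6.3+5.2 = 15.3
5 → 8 → 3 → 1 → 4 → 6: 2.7+1.7+7.5+1.2+8.3 = 21.4
5 → 8 → 3 → 1 → 7 → 2 → 6: 2.7+1.7+7.5+2.5+6.3+5.2 = 25.9
The minimum is 15.3 m via 5 → 8 → 7 → 2 → 6.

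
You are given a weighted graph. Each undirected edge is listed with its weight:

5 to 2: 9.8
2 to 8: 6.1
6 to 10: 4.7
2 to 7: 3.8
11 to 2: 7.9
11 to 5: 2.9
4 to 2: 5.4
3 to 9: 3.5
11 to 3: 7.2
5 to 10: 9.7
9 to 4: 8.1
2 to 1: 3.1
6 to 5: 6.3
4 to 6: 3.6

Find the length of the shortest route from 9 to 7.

Shortest distances from 9:
9: 0
3: 3.5  (via 9)
4: 8.1  (via 9)
11: 10.7  (via 3)
6: 11.7  (via 4)
2: 13.5  (via 4)
5: 13.6  (via 11)
10: 16.4  (via 6)
1: 16.6  (via 2)
7: 17.3  (via 2)
Shortest route: 9–4–2–7 = 17.3.

17.3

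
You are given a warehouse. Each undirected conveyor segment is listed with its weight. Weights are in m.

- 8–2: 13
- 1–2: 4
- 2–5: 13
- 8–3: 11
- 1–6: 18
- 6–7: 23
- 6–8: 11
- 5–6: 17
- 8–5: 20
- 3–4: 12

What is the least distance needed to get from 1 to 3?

28 m

Enumerating some paths:
1 - 6 - 8 - 3: 18+11+11 = 40
1 - 2 - 8 - 3: 4+13+11 = 28
The minimum is 28 m via 1 - 2 - 8 - 3.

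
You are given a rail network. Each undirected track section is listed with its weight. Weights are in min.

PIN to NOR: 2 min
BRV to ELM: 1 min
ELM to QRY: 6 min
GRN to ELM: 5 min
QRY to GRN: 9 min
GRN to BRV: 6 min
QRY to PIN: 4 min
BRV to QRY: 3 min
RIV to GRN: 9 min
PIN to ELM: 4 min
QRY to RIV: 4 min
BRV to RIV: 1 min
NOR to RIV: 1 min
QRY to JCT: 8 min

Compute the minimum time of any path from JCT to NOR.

13 min

Candidate routes:
JCT → QRY → PIN → NOR: 8+4+2 = 14
JCT → QRY → RIV → NOR: 8+4+1 = 13
JCT → QRY → BRV → ELM → PIN → NOR: 8+3+1+4+2 = 18
JCT → QRY → ELM → BRV → RIV → NOR: 8+6+1+1+1 = 17
The minimum is 13 min via JCT → QRY → RIV → NOR.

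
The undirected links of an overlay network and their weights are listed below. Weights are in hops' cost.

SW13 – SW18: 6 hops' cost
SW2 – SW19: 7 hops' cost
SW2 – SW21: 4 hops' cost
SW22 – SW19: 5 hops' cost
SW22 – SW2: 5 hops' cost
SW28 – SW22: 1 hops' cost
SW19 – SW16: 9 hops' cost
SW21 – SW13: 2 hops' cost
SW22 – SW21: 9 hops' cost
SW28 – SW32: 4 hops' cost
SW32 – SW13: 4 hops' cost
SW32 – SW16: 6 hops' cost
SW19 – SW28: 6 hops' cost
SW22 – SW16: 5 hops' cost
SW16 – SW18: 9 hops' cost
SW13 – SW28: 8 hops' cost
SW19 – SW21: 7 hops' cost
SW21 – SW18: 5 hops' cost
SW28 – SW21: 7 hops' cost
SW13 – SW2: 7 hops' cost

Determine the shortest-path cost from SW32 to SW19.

10 hops' cost

Running Dijkstra from SW32:
SW32: 0
SW28: 4  (via SW32)
SW13: 4  (via SW32)
SW22: 5  (via SW28)
SW21: 6  (via SW13)
SW16: 6  (via SW32)
SW19: 10  (via SW28)
Shortest route: SW32–SW28–SW19 = 10 hops' cost.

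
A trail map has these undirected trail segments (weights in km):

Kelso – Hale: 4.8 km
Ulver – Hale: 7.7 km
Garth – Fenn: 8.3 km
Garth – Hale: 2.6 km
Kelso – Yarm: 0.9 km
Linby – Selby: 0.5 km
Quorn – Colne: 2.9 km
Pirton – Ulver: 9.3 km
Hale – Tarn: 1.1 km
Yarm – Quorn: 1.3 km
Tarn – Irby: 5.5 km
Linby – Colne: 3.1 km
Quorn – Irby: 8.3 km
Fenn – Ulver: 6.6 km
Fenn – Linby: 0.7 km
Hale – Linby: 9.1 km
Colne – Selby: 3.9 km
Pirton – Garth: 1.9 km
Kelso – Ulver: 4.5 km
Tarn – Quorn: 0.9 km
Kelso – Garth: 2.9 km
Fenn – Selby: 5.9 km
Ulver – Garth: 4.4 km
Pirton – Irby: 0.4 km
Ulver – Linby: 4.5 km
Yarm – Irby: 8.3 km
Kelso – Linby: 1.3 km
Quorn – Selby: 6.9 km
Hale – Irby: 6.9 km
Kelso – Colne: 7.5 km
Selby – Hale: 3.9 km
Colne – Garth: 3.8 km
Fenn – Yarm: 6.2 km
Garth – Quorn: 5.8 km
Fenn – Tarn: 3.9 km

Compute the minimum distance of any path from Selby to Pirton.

Compare a few routes:
Selby → Hale → Garth → Pirton: 3.9+2.6+1.9 = 8.4
Selby → Linby → Kelso → Garth → Pirton: 0.5+1.3+2.9+1.9 = 6.6
Cheapest is Selby → Linby → Kelso → Garth → Pirton at 6.6 km.

6.6 km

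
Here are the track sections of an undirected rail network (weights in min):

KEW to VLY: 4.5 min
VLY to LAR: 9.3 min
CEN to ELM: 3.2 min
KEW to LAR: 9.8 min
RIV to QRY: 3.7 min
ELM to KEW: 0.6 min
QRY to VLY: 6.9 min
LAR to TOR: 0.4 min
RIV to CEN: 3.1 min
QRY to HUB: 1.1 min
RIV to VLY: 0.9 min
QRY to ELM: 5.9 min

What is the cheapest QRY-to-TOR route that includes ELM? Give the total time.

16.7 min

Best QRY to ELM: QRY–ELM costing 5.9
Shortest ELM→TOR: ELM–KEW–LAR–TOR = 10.8
Total via ELM: 5.9 + 10.8 = 16.7 min.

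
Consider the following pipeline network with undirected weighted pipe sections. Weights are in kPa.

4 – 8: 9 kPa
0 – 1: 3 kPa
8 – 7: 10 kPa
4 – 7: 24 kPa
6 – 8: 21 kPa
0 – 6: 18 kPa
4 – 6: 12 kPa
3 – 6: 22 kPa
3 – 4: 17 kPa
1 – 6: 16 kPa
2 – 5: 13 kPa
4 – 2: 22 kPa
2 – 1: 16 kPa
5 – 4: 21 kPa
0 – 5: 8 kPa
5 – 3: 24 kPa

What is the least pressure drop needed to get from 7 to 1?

Candidate routes:
7–8–6–1: 10+21+16 = 47
7–8–4–5–0–1: 10+9+21+8+3 = 51
7–4–6–1: 24+12+16 = 52
Cheapest is 7–8–6–1 at 47 kPa.

47 kPa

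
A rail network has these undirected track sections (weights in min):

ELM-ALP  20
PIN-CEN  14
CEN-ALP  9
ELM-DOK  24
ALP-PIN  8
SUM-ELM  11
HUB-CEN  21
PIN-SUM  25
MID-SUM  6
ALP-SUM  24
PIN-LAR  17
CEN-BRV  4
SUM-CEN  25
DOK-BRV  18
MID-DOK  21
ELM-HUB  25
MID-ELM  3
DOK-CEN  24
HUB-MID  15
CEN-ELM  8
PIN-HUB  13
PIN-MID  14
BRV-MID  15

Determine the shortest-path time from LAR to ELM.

Running Dijkstra from LAR:
LAR: 0
PIN: 17  (via LAR)
ALP: 25  (via PIN)
HUB: 30  (via PIN)
MID: 31  (via PIN)
CEN: 31  (via PIN)
ELM: 34  (via MID)
Shortest route: LAR → PIN → MID → ELM = 34 min.

34 min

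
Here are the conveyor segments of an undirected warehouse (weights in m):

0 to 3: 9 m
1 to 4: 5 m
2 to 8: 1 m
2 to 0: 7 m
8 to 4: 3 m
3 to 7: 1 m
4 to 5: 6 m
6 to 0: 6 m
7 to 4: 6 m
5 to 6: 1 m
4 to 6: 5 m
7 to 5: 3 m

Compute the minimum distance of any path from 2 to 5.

Settle nodes by increasing distance from 2:
2: 0
8: 1  (via 2)
4: 4  (via 8)
0: 7  (via 2)
1: 9  (via 4)
6: 9  (via 4)
5: 10  (via 4)
Shortest route: 2–8–4–5 = 10 m.

10 m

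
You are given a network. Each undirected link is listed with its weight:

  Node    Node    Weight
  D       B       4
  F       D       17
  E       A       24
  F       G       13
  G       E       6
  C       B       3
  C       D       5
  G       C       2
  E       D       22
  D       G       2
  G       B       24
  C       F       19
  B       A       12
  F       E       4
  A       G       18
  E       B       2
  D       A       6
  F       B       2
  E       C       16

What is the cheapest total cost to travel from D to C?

4

Candidate routes:
D - G - C: 2+2 = 4
D - B - C: 4+3 = 7
D - C: 5 = 5
Cheapest is D - G - C at 4.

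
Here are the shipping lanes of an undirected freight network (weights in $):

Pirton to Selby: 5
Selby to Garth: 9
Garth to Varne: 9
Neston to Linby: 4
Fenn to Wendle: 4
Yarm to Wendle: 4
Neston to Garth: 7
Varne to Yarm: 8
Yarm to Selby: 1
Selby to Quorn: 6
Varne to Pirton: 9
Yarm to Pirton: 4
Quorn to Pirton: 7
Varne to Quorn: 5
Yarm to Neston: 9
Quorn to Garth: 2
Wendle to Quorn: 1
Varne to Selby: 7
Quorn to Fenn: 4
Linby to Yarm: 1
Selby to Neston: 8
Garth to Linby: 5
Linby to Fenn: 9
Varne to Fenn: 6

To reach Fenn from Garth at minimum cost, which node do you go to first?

Quorn

Enumerating some paths:
Garth–Quorn–Fenn: 2+4 = 6
Garth–Quorn–Wendle–Fenn: 2+1+4 = 7
Cheapest is Garth–Quorn–Fenn at $6.
So from Garth the first move is to Quorn.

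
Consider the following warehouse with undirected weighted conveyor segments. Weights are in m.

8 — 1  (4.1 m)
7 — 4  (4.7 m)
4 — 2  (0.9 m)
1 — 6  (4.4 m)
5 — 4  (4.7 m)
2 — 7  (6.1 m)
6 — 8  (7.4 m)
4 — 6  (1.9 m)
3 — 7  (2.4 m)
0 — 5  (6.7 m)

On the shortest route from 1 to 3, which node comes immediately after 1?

6

Enumerating some paths:
1 → 6 → 4 → 2 → 7 → 3: 4.4+1.9+0.9+6.1+2.4 = 15.7
1 → 8 → 6 → 4 → 7 → 3: 4.1+7.4+1.9+4.7+2.4 = 20.5
1 → 6 → 4 → 7 → 3: 4.4+1.9+4.7+2.4 = 13.4
Cheapest is 1 → 6 → 4 → 7 → 3 at 13.4 m.
So from 1 the first move is to 6.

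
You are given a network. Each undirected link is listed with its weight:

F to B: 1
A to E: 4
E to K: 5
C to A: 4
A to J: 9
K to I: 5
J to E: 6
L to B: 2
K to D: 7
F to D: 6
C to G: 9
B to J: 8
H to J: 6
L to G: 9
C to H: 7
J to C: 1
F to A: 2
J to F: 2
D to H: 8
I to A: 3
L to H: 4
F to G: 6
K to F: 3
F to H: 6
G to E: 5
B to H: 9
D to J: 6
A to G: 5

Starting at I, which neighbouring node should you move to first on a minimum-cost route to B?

Compare a few routes:
I → A → F → B: 3+2+1 = 6
I → K → F → B: 5+3+1 = 9
I → A → C → J → F → B: 3+4+1+2+1 = 11
Cheapest is I → A → F → B at 6.
So from I the first move is to A.

A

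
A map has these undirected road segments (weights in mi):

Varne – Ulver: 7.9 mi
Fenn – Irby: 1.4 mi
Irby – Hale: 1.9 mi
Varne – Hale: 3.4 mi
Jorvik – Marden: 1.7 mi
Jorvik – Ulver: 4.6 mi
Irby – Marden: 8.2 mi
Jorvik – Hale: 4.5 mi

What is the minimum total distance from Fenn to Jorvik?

7.8 mi

Enumerating some paths:
Fenn → Irby → Marden → Jorvik: 1.4+8.2+1.7 = 11.3
Fenn → Irby → Hale → Jorvik: 1.4+1.9+4.5 = 7.8
Cheapest is Fenn → Irby → Hale → Jorvik at 7.8 mi.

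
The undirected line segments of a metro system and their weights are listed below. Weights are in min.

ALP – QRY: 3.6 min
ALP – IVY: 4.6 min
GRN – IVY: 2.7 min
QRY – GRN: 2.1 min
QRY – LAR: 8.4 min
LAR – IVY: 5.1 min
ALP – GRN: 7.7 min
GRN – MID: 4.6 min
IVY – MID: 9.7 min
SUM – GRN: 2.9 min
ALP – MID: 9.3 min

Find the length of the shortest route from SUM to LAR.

Settle nodes by increasing distance from SUM:
SUM: 0
GRN: 2.9  (via SUM)
QRY: 5  (via GRN)
IVY: 5.6  (via GRN)
MID: 7.5  (via GRN)
ALP: 8.6  (via QRY)
LAR: 10.7  (via IVY)
Shortest route: SUM–GRN–IVY–LAR = 10.7 min.

10.7 min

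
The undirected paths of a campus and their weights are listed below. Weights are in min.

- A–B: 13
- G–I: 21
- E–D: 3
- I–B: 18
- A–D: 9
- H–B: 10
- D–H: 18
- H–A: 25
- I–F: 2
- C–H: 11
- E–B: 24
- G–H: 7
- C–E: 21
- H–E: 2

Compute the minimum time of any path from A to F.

Enumerating some paths:
A - B - I - F: 13+18+2 = 33
A - D - E - H - B - I - F: 9+3+2+10+18+2 = 44
A - D - E - H - G - I - F: 9+3+2+7+21+2 = 44
Cheapest is A - B - I - F at 33 min.

33 min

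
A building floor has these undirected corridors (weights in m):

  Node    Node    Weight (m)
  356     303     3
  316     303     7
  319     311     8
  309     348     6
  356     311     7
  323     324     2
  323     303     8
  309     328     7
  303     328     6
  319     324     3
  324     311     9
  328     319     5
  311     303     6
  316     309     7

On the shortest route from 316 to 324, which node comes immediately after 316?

Compare a few routes:
316 → 303 → 323 → 324: 7+8+2 = 17
316 → 303 → 328 → 319 → 324: 7+6+5+3 = 21
316 → 309 → 328 → 319 → 324: 7+7+5+3 = 22
The minimum is 17 m via 316 → 303 → 323 → 324.
So from 316 the first move is to 303.

303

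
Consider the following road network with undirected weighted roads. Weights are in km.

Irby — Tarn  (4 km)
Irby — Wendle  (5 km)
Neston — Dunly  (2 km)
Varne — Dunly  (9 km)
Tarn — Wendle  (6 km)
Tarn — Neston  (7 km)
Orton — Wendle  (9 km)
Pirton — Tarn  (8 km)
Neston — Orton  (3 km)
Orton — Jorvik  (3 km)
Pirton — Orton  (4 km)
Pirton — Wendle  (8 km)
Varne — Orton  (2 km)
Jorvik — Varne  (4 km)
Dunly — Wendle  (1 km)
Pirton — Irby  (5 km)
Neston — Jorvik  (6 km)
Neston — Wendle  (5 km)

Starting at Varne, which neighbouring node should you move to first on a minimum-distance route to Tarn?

Compare a few routes:
Varne - Orton - Neston - Tarn: 2+3+7 = 12
Varne - Orton - Neston - Dunly - Wendle - Tarn: 2+3+2+1+6 = 14
The minimum is 12 km via Varne - Orton - Neston - Tarn.
So from Varne the first move is to Orton.

Orton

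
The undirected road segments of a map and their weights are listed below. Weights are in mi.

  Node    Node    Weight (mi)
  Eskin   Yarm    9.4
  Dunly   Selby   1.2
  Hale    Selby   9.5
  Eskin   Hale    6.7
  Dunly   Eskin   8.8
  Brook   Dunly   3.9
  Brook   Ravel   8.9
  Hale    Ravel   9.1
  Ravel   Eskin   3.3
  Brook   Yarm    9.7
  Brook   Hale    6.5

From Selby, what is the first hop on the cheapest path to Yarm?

Dunly

Candidate routes:
Selby → Hale → Brook → Yarm: 9.5+6.5+9.7 = 25.7
Selby → Dunly → Brook → Yarm: 1.2+3.9+9.7 = 14.8
Selby → Dunly → Eskin → Yarm: 1.2+8.8+9.4 = 19.4
Selby → Hale → Eskin → Yarm: 9.5+6.7+9.4 = 25.6
The minimum is 14.8 mi via Selby → Dunly → Brook → Yarm.
So from Selby the first move is to Dunly.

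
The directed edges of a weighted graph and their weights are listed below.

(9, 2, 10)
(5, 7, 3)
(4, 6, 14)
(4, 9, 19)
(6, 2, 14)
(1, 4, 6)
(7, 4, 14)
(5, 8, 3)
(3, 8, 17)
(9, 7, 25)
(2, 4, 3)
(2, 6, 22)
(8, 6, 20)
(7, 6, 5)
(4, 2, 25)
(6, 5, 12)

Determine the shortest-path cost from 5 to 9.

36

Shortest distances from 5:
5: 0
7: 3  (via 5)
8: 3  (via 5)
6: 8  (via 7)
4: 17  (via 7)
2: 22  (via 6)
9: 36  (via 4)
Shortest route: 5 → 7 → 4 → 9 = 36.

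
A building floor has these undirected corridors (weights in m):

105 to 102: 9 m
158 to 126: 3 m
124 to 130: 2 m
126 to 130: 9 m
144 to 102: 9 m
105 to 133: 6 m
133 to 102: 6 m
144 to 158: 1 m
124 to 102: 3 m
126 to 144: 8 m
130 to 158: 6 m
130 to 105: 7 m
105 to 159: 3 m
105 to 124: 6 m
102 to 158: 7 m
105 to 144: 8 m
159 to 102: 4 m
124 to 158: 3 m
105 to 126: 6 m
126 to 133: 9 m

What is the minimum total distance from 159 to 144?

Compare a few routes:
159–102–158–144: 4+7+1 = 12
159–105–144: 3+8 = 11
159–105–124–158–144: 3+6+3+1 = 13
159–105–126–158–144: 3+6+3+1 = 13
Cheapest is 159–105–144 at 11 m.

11 m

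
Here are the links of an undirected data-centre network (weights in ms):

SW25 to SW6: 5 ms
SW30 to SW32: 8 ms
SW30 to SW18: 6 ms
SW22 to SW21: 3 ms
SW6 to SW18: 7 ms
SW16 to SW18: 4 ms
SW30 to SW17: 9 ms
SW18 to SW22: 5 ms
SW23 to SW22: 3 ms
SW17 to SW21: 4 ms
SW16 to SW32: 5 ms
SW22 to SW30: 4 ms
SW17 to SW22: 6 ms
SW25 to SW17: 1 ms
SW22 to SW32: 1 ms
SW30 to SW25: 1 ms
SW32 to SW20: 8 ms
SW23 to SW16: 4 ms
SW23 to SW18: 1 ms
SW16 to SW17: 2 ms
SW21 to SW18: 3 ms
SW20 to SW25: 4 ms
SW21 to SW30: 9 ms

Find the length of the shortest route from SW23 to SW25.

7 ms

Candidate routes:
SW23 → SW16 → SW17 → SW25: 4+2+1 = 7
SW23 → SW22 → SW30 → SW25: 3+4+1 = 8
The minimum is 7 ms via SW23 → SW16 → SW17 → SW25.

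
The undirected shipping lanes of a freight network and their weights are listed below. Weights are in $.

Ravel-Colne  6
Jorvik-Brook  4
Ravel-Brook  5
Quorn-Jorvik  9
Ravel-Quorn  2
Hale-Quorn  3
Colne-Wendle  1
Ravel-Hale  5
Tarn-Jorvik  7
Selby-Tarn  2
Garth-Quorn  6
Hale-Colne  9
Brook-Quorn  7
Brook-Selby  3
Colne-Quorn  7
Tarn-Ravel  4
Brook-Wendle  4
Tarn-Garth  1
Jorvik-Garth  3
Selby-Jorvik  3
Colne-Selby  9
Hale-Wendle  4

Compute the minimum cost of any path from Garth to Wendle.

$10

Compare a few routes:
Garth - Quorn - Hale - Wendle: 6+3+4 = 13
Garth - Tarn - Selby - Brook - Wendle: 1+2+3+4 = 10
Garth - Jorvik - Brook - Wendle: 3+4+4 = 11
Garth - Tarn - Ravel - Colne - Wendle: 1+4+6+1 = 12
The minimum is $10 via Garth - Tarn - Selby - Brook - Wendle.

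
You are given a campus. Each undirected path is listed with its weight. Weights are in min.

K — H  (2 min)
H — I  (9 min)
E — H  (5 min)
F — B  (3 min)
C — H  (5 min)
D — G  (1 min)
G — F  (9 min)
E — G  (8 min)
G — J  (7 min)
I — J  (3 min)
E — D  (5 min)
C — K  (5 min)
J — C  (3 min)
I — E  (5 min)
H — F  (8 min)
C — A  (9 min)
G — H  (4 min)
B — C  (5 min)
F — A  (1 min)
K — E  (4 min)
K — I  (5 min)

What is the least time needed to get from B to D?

13 min

Enumerating some paths:
B - C - H - G - D: 5+5+4+1 = 15
B - F - G - D: 3+9+1 = 13
The minimum is 13 min via B - F - G - D.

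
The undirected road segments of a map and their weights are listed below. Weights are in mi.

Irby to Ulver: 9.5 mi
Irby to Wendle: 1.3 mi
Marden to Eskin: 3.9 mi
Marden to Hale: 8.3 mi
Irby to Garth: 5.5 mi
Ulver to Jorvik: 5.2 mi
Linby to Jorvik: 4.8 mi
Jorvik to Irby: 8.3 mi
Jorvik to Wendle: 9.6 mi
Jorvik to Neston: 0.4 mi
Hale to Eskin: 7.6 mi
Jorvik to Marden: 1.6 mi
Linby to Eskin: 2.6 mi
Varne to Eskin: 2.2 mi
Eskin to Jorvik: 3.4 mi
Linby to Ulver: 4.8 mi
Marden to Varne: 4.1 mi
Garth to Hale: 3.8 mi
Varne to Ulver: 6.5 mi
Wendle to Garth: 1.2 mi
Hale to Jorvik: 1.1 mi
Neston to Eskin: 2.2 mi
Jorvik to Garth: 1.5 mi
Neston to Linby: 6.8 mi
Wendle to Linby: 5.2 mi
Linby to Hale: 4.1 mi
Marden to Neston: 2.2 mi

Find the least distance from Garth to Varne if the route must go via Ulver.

13.2 mi

Shortest Garth→Ulver: Garth → Jorvik → Ulver = 6.7
Shortest Ulver→Varne: Ulver → Varne = 6.5
Total via Ulver: 6.7 + 6.5 = 13.2 mi.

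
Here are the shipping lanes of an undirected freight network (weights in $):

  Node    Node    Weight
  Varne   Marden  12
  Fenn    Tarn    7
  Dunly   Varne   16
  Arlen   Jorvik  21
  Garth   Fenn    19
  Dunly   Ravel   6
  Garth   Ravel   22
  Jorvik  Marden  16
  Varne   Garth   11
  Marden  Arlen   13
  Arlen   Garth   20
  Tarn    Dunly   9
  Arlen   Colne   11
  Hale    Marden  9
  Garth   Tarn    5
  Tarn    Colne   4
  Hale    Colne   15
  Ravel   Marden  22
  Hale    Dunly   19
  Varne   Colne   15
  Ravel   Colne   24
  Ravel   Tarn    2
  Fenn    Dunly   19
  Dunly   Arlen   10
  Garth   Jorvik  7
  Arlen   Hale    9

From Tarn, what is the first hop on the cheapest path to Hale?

Colne

Compare a few routes:
Tarn - Colne - Hale: 4+15 = 19
Tarn - Colne - Arlen - Hale: 4+11+9 = 24
Tarn - Ravel - Dunly - Hale: 2+6+19 = 27
Cheapest is Tarn - Colne - Hale at $19.
So from Tarn the first move is to Colne.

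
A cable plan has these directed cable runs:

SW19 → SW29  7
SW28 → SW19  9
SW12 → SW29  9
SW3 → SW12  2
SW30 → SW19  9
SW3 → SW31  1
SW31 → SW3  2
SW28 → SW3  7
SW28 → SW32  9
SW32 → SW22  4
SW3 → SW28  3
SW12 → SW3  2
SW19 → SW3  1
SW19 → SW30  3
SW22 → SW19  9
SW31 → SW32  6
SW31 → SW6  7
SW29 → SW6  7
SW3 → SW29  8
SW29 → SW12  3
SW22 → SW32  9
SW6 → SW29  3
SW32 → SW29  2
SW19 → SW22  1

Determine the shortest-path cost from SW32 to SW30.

Shortest distances from SW32:
SW32: 0
SW29: 2  (via SW32)
SW22: 4  (via SW32)
SW12: 5  (via SW29)
SW3: 7  (via SW12)
SW31: 8  (via SW3)
SW6: 9  (via SW29)
SW28: 10  (via SW3)
SW19: 13  (via SW22)
SW30: 16  (via SW19)
Shortest route: SW32 → SW22 → SW19 → SW30 = 16.

16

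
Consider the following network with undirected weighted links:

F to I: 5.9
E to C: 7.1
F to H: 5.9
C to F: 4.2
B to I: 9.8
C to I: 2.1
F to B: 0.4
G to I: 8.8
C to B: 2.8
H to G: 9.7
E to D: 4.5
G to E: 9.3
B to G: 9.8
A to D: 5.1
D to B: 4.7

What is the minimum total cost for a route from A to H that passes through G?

28.6

Shortest A→G: A → D → E → G = 18.9
Best G to H: G → H costing 9.7
Total via G: 18.9 + 9.7 = 28.6.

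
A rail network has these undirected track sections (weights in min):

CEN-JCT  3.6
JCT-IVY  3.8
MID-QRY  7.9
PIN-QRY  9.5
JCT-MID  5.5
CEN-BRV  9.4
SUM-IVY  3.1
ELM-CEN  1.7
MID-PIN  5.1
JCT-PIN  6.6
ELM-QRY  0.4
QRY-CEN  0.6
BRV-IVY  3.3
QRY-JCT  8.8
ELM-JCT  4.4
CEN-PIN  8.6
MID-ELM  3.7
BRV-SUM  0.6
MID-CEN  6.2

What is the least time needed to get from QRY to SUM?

10.6 min

Running Dijkstra from QRY:
QRY: 0
ELM: 0.4  (via QRY)
CEN: 0.6  (via QRY)
MID: 4.1  (via ELM)
JCT: 4.2  (via CEN)
IVY: 8  (via JCT)
PIN: 9.2  (via CEN)
BRV: 10  (via CEN)
SUM: 10.6  (via BRV)
Shortest route: QRY → CEN → BRV → SUM = 10.6 min.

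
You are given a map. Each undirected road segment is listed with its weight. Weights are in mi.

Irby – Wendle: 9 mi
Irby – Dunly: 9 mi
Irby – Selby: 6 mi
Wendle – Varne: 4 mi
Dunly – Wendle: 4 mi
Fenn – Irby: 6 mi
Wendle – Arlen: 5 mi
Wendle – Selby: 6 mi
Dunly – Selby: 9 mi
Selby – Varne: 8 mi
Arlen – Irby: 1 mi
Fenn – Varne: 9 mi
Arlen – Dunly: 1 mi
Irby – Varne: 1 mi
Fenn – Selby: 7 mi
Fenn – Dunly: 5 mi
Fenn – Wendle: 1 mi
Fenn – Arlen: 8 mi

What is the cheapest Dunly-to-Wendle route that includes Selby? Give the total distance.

Shortest Dunly→Selby: Dunly–Arlen–Irby–Selby = 8
Best Selby to Wendle: Selby–Wendle costing 6
Total via Selby: 8 + 6 = 14 mi.

14 mi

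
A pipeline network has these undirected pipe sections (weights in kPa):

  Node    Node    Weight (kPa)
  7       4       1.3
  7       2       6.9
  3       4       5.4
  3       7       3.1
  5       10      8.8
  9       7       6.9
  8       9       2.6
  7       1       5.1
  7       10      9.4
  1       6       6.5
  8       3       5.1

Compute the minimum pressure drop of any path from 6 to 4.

12.9 kPa

Enumerating some paths:
6 → 1 → 7 → 9 → 8 → 3 → 4: 6.5+5.1+6.9+2.6+5.1+5.4 = 31.6
6 → 1 → 7 → 4: 6.5+5.1+1.3 = 12.9
6 → 1 → 7 → 3 → 4: 6.5+5.1+3.1+5.4 = 20.1
The minimum is 12.9 kPa via 6 → 1 → 7 → 4.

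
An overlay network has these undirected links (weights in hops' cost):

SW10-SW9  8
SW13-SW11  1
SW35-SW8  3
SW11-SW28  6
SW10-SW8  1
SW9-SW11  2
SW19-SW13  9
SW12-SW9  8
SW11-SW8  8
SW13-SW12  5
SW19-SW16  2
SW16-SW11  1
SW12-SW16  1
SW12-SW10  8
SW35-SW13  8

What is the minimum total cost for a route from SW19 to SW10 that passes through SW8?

12 hops' cost

Best SW19 to SW8: SW19 → SW16 → SW11 → SW8 costing 11
Shortest SW8→SW10: SW8 → SW10 = 1
Total via SW8: 11 + 1 = 12 hops' cost.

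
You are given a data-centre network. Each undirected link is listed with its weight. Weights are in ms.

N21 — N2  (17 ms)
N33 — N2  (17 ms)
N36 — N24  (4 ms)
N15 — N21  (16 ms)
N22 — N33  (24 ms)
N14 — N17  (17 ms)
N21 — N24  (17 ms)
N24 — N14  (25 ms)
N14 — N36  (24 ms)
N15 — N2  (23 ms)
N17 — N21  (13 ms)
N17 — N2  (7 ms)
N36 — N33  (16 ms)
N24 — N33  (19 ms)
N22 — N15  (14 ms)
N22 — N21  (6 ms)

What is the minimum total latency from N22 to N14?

Running Dijkstra from N22:
N22: 0
N21: 6  (via N22)
N15: 14  (via N22)
N17: 19  (via N21)
N24: 23  (via N21)
N2: 23  (via N21)
N33: 24  (via N22)
N36: 27  (via N24)
N14: 36  (via N17)
Shortest route: N22 → N21 → N17 → N14 = 36 ms.

36 ms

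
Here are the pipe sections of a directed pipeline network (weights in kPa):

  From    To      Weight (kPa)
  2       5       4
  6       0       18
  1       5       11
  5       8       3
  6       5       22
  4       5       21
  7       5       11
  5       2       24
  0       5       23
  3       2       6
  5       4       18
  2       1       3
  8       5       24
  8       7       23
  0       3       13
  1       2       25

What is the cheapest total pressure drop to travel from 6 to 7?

Shortest distances from 6:
6: 0
0: 18  (via 6)
5: 22  (via 6)
8: 25  (via 5)
3: 31  (via 0)
2: 37  (via 3)
1: 40  (via 2)
4: 40  (via 5)
7: 48  (via 8)
Shortest route: 6–5–8–7 = 48 kPa.

48 kPa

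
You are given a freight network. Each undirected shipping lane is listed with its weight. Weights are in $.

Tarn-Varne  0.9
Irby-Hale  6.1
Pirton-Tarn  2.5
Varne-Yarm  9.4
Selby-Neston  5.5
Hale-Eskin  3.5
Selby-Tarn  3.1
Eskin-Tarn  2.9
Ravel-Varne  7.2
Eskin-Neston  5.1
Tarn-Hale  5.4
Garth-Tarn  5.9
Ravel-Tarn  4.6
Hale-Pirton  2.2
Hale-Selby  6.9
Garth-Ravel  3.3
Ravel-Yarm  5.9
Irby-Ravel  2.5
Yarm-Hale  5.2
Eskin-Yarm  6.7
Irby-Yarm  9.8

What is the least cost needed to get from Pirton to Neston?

$10.5

Compare a few routes:
Pirton → Tarn → Eskin → Neston: 2.5+2.9+5.1 = 10.5
Pirton → Hale → Eskin → Neston: 2.2+3.5+5.1 = 10.8
Cheapest is Pirton → Tarn → Eskin → Neston at $10.5.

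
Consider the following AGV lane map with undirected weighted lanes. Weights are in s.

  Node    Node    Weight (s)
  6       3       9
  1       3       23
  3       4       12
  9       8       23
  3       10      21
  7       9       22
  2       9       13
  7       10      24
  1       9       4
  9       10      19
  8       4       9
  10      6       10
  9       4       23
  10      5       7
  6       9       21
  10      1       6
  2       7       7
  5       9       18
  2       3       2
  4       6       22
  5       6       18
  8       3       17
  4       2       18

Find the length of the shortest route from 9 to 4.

23 s

Shortest distances from 9:
9: 0
1: 4  (via 9)
10: 10  (via 1)
2: 13  (via 9)
3: 15  (via 2)
5: 17  (via 10)
6: 20  (via 10)
7: 20  (via 2)
4: 23  (via 9)
Shortest route: 9–4 = 23 s.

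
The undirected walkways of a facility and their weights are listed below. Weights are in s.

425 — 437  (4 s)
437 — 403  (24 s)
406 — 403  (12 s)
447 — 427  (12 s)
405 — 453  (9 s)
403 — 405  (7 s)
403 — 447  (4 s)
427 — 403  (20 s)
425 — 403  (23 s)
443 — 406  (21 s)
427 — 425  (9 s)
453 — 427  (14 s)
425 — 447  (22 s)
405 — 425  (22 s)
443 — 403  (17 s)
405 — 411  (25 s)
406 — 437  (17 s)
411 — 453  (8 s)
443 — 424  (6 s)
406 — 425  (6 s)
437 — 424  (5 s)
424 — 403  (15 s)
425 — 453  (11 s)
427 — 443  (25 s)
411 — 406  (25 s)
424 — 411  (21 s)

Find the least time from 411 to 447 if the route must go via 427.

Best 411 to 427: 411 → 453 → 427 costing 22
Best 427 to 447: 427 → 447 costing 12
Total via 427: 22 + 12 = 34 s.

34 s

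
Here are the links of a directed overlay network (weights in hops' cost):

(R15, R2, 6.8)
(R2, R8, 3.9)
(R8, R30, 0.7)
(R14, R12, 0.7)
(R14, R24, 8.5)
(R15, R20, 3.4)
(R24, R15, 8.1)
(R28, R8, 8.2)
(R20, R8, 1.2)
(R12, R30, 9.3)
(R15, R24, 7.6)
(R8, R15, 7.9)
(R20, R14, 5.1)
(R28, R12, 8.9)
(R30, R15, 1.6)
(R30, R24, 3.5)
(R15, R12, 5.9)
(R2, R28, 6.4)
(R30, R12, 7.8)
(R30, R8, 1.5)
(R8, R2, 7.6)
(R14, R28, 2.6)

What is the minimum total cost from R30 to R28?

12.7 hops' cost

Enumerating some paths:
R30 → R15 → R20 → R8 → R2 → R28: 1.6+3.4+1.2+7.6+6.4 = 20.2
R30 → R15 → R20 → R14 → R28: 1.6+3.4+5.1+2.6 = 12.7
R30 → R8 → R2 → R28: 1.5+7.6+6.4 = 15.5
R30 → R15 → R2 → R28: 1.6+6.8+6.4 = 14.8
The minimum is 12.7 hops' cost via R30 → R15 → R20 → R14 → R28.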